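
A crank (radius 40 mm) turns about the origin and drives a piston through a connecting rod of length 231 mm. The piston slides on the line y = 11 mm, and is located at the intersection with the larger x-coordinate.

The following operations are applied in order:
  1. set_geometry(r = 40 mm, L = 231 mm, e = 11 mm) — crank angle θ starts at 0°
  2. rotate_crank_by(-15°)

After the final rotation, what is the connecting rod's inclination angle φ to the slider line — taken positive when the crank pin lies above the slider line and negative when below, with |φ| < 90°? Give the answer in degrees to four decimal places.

-5.3038

set_geometry: r = 40 mm, L = 231 mm, e = 11 mm; θ ← 0°
rotate_crank_by(-15°): θ ← 0° -15° = -15°
crank pin P = (r cos θ, r sin θ) = (38.637033, -10.352762)
h = r sin θ − e = -10.352762 − 11 = -21.352762
sin φ = h / L = -21.352762 / 231 = -0.09243620
φ = arcsin(-0.09243620) = -5.303775°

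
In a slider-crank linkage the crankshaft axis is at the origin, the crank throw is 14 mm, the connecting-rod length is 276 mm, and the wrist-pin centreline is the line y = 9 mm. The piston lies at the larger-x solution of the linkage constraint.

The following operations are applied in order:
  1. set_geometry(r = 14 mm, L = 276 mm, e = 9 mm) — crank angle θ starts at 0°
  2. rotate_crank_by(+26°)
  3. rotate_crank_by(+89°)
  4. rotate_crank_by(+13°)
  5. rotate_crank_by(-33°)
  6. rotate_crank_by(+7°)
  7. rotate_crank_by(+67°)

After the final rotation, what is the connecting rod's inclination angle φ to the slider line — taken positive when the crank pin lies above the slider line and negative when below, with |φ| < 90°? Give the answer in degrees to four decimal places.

set_geometry: r = 14 mm, L = 276 mm, e = 9 mm; θ ← 0°
rotate_crank_by(+26°): θ ← 0° +26° = 26°
rotate_crank_by(+89°): θ ← 26° +89° = 115°
rotate_crank_by(+13°): θ ← 115° +13° = 128°
rotate_crank_by(-33°): θ ← 128° -33° = 95°
rotate_crank_by(+7°): θ ← 95° +7° = 102°
rotate_crank_by(+67°): θ ← 102° +67° = 169°
crank pin P = (r cos θ, r sin θ) = (-13.742781, 2.671326)
h = r sin θ − e = 2.671326 − 9 = -6.328674
sin φ = h / L = -6.328674 / 276 = -0.02292998
φ = arcsin(-0.02292998) = -1.313906°

-1.3139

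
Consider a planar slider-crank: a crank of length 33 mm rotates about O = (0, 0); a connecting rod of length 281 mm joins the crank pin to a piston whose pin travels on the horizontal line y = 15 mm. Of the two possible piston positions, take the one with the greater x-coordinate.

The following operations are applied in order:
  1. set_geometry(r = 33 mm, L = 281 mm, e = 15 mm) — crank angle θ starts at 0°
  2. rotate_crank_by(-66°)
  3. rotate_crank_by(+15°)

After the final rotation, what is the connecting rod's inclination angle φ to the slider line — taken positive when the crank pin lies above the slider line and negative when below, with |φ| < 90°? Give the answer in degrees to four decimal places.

set_geometry: r = 33 mm, L = 281 mm, e = 15 mm; θ ← 0°
rotate_crank_by(-66°): θ ← 0° -66° = -66°
rotate_crank_by(+15°): θ ← -66° +15° = -51°
crank pin P = (r cos θ, r sin θ) = (20.767573, -25.645817)
h = r sin θ − e = -25.645817 − 15 = -40.645817
sin φ = h / L = -40.645817 / 281 = -0.14464703
φ = arcsin(-0.14464703) = -8.316840°

-8.3168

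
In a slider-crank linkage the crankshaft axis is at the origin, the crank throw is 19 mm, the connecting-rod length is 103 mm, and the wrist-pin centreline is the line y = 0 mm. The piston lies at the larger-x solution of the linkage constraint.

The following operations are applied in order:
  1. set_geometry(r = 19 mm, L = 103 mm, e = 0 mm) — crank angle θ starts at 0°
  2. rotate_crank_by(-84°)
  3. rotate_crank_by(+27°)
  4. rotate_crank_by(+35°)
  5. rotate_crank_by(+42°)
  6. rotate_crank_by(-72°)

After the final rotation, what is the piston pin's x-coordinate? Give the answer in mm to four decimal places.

set_geometry: r = 19 mm, L = 103 mm, e = 0 mm; θ ← 0°
rotate_crank_by(-84°): θ ← 0° -84° = -84°
rotate_crank_by(+27°): θ ← -84° +27° = -57°
rotate_crank_by(+35°): θ ← -57° +35° = -22°
rotate_crank_by(+42°): θ ← -22° +42° = 20°
rotate_crank_by(-72°): θ ← 20° -72° = -52°
crank pin P = (r cos θ, r sin θ) = (11.697568, -14.972204)
h = r sin θ − e = -14.972204 − 0 = -14.972204
x = r cos θ + √(L² − h²) = 11.697568 + √(10609.0 − 224.1669) = 11.697568 + 101.906001 = 113.603569

113.6036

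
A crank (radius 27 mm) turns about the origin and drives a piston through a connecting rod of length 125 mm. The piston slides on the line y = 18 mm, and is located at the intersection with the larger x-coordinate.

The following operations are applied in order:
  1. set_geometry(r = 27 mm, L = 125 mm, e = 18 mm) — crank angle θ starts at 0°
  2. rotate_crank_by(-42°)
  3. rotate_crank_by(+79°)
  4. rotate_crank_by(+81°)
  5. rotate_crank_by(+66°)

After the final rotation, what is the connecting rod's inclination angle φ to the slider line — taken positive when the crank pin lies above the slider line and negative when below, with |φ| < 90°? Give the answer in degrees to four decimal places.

-9.1528

set_geometry: r = 27 mm, L = 125 mm, e = 18 mm; θ ← 0°
rotate_crank_by(-42°): θ ← 0° -42° = -42°
rotate_crank_by(+79°): θ ← -42° +79° = 37°
rotate_crank_by(+81°): θ ← 37° +81° = 118°
rotate_crank_by(+66°): θ ← 118° +66° = 184°
crank pin P = (r cos θ, r sin θ) = (-26.934229, -1.883425)
h = r sin θ − e = -1.883425 − 18 = -19.883425
sin φ = h / L = -19.883425 / 125 = -0.15906740
φ = arcsin(-0.15906740) = -9.152769°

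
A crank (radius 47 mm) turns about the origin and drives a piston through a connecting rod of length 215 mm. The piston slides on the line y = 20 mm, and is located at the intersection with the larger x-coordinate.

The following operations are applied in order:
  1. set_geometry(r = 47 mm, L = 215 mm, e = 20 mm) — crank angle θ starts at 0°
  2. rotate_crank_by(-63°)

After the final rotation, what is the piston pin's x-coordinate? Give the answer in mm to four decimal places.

set_geometry: r = 47 mm, L = 215 mm, e = 20 mm; θ ← 0°
rotate_crank_by(-63°): θ ← 0° -63° = -63°
crank pin P = (r cos θ, r sin θ) = (21.337553, -41.877307)
h = r sin θ − e = -41.877307 − 20 = -61.877307
x = r cos θ + √(L² − h²) = 21.337553 + √(46225.0 − 3828.8011) = 21.337553 + 205.903373 = 227.240926

227.2409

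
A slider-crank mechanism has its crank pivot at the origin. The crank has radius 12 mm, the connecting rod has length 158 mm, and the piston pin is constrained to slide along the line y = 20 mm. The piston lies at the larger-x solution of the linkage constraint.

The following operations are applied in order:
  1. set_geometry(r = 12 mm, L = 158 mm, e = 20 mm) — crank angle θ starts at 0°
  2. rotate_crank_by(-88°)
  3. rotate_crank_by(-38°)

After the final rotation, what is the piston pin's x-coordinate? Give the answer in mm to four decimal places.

set_geometry: r = 12 mm, L = 158 mm, e = 20 mm; θ ← 0°
rotate_crank_by(-88°): θ ← 0° -88° = -88°
rotate_crank_by(-38°): θ ← -88° -38° = -126°
crank pin P = (r cos θ, r sin θ) = (-7.053423, -9.708204)
h = r sin θ − e = -9.708204 − 20 = -29.708204
x = r cos θ + √(L² − h²) = -7.053423 + √(24964.0 − 882.5774) = -7.053423 + 155.181902 = 148.128479

148.1285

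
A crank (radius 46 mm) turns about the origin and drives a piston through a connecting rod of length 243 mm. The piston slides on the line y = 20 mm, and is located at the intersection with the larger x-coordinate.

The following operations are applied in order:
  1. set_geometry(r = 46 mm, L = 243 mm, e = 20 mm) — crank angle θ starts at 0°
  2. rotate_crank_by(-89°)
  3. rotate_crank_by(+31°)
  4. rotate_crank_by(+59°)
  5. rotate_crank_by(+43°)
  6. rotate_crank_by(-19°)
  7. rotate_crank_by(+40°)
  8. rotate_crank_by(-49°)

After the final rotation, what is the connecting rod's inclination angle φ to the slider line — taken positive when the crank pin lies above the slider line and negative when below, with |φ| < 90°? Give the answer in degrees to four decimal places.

-1.7264

set_geometry: r = 46 mm, L = 243 mm, e = 20 mm; θ ← 0°
rotate_crank_by(-89°): θ ← 0° -89° = -89°
rotate_crank_by(+31°): θ ← -89° +31° = -58°
rotate_crank_by(+59°): θ ← -58° +59° = 1°
rotate_crank_by(+43°): θ ← 1° +43° = 44°
rotate_crank_by(-19°): θ ← 44° -19° = 25°
rotate_crank_by(+40°): θ ← 25° +40° = 65°
rotate_crank_by(-49°): θ ← 65° -49° = 16°
crank pin P = (r cos θ, r sin θ) = (44.218038, 12.679318)
h = r sin θ − e = 12.679318 − 20 = -7.320682
sin φ = h / L = -7.320682 / 243 = -0.03012626
φ = arcsin(-0.03012626) = -1.726369°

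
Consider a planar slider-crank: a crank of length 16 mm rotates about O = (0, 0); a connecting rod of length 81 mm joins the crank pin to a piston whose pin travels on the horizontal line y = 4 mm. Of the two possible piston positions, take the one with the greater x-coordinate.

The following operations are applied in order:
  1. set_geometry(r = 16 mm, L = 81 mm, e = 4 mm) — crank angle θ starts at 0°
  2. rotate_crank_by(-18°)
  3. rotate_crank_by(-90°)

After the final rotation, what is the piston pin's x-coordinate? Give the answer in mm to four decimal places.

73.7432

set_geometry: r = 16 mm, L = 81 mm, e = 4 mm; θ ← 0°
rotate_crank_by(-18°): θ ← 0° -18° = -18°
rotate_crank_by(-90°): θ ← -18° -90° = -108°
crank pin P = (r cos θ, r sin θ) = (-4.944272, -15.216904)
h = r sin θ − e = -15.216904 − 4 = -19.216904
x = r cos θ + √(L² − h²) = -4.944272 + √(6561.0 − 369.2894) = -4.944272 + 78.687423 = 73.743151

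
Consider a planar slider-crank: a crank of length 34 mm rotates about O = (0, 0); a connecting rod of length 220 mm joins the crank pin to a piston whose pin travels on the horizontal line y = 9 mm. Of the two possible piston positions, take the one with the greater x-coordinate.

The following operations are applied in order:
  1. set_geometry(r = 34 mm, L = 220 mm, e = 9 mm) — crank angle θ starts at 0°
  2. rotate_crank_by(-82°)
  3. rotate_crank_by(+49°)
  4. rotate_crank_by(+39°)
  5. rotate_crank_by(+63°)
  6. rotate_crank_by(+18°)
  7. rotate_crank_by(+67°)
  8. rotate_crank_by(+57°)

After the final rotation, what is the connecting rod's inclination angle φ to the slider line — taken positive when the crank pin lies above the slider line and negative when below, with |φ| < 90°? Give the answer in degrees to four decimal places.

set_geometry: r = 34 mm, L = 220 mm, e = 9 mm; θ ← 0°
rotate_crank_by(-82°): θ ← 0° -82° = -82°
rotate_crank_by(+49°): θ ← -82° +49° = -33°
rotate_crank_by(+39°): θ ← -33° +39° = 6°
rotate_crank_by(+63°): θ ← 6° +63° = 69°
rotate_crank_by(+18°): θ ← 69° +18° = 87°
rotate_crank_by(+67°): θ ← 87° +67° = 154°
rotate_crank_by(+57°): θ ← 154° +57° = 211°
crank pin P = (r cos θ, r sin θ) = (-29.143688, -17.511295)
h = r sin θ − e = -17.511295 − 9 = -26.511295
sin φ = h / L = -26.511295 / 220 = -0.12050588
φ = arcsin(-0.12050588) = -6.921299°

-6.9213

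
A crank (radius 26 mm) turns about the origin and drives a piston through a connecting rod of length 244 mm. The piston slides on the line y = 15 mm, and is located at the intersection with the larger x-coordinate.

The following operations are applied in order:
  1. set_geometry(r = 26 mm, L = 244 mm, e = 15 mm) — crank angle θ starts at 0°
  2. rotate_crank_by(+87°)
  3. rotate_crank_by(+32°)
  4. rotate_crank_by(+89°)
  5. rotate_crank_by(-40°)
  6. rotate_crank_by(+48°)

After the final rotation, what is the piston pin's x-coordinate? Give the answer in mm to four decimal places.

set_geometry: r = 26 mm, L = 244 mm, e = 15 mm; θ ← 0°
rotate_crank_by(+87°): θ ← 0° +87° = 87°
rotate_crank_by(+32°): θ ← 87° +32° = 119°
rotate_crank_by(+89°): θ ← 119° +89° = 208°
rotate_crank_by(-40°): θ ← 208° -40° = 168°
rotate_crank_by(+48°): θ ← 168° +48° = 216°
crank pin P = (r cos θ, r sin θ) = (-21.034442, -15.282417)
h = r sin θ − e = -15.282417 − 15 = -30.282417
x = r cos θ + √(L² − h²) = -21.034442 + √(59536.0 − 917.0248) = -21.034442 + 242.113559 = 221.079117

221.0791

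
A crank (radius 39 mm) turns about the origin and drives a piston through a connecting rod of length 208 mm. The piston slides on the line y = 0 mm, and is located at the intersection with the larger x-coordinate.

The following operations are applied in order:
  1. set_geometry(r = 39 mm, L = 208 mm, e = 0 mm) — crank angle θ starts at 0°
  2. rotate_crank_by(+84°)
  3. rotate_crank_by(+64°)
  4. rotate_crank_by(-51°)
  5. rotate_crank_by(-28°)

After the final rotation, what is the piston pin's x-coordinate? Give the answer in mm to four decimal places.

set_geometry: r = 39 mm, L = 208 mm, e = 0 mm; θ ← 0°
rotate_crank_by(+84°): θ ← 0° +84° = 84°
rotate_crank_by(+64°): θ ← 84° +64° = 148°
rotate_crank_by(-51°): θ ← 148° -51° = 97°
rotate_crank_by(-28°): θ ← 97° -28° = 69°
crank pin P = (r cos θ, r sin θ) = (13.976350, 36.409637)
h = r sin θ − e = 36.409637 − 0 = 36.409637
x = r cos θ + √(L² − h²) = 13.976350 + √(43264.0 − 1325.6616) = 13.976350 + 204.788521 = 218.764871

218.7649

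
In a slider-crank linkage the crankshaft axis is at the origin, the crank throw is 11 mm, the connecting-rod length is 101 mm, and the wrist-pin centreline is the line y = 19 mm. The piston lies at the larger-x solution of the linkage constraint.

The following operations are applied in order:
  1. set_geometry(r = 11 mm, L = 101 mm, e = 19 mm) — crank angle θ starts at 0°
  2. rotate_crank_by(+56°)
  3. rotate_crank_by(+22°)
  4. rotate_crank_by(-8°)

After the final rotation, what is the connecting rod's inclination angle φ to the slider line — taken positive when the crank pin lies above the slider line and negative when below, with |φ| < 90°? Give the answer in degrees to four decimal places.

-4.9207

set_geometry: r = 11 mm, L = 101 mm, e = 19 mm; θ ← 0°
rotate_crank_by(+56°): θ ← 0° +56° = 56°
rotate_crank_by(+22°): θ ← 56° +22° = 78°
rotate_crank_by(-8°): θ ← 78° -8° = 70°
crank pin P = (r cos θ, r sin θ) = (3.762222, 10.336619)
h = r sin θ − e = 10.336619 − 19 = -8.663381
sin φ = h / L = -8.663381 / 101 = -0.08577605
φ = arcsin(-0.08577605) = -4.920652°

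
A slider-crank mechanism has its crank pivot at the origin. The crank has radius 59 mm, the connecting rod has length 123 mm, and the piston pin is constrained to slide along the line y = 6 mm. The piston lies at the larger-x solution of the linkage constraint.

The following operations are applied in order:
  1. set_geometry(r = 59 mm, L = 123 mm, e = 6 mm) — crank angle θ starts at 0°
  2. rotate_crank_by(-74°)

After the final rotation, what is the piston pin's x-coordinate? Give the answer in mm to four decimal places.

122.0733

set_geometry: r = 59 mm, L = 123 mm, e = 6 mm; θ ← 0°
rotate_crank_by(-74°): θ ← 0° -74° = -74°
crank pin P = (r cos θ, r sin θ) = (16.262604, -56.714440)
h = r sin θ − e = -56.714440 − 6 = -62.714440
x = r cos θ + √(L² − h²) = 16.262604 + √(15129.0 − 3933.1010) = 16.262604 + 105.810675 = 122.073279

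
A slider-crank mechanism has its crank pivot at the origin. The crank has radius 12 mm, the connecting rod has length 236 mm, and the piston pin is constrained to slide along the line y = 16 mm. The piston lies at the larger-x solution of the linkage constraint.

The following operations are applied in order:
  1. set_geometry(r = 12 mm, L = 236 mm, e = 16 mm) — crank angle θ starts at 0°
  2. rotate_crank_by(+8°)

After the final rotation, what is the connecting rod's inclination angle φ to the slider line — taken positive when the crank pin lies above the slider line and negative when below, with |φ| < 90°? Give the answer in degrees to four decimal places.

set_geometry: r = 12 mm, L = 236 mm, e = 16 mm; θ ← 0°
rotate_crank_by(+8°): θ ← 0° +8° = 8°
crank pin P = (r cos θ, r sin θ) = (11.883217, 1.670077)
h = r sin θ − e = 1.670077 − 16 = -14.329923
sin φ = h / L = -14.329923 / 236 = -0.06072001
φ = arcsin(-0.06072001) = -3.481142°

-3.4811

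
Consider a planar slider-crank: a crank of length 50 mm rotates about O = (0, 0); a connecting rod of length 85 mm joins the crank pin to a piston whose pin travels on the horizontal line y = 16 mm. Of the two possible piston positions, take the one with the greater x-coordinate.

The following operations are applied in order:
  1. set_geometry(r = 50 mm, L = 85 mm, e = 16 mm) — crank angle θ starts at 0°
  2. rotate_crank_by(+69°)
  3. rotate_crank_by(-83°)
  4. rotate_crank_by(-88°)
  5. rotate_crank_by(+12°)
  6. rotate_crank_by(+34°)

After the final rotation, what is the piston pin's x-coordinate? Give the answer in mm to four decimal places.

90.6037

set_geometry: r = 50 mm, L = 85 mm, e = 16 mm; θ ← 0°
rotate_crank_by(+69°): θ ← 0° +69° = 69°
rotate_crank_by(-83°): θ ← 69° -83° = -14°
rotate_crank_by(-88°): θ ← -14° -88° = -102°
rotate_crank_by(+12°): θ ← -102° +12° = -90°
rotate_crank_by(+34°): θ ← -90° +34° = -56°
crank pin P = (r cos θ, r sin θ) = (27.959645, -41.451879)
h = r sin θ − e = -41.451879 − 16 = -57.451879
x = r cos θ + √(L² − h²) = 27.959645 + √(7225.0 − 3300.7184) = 27.959645 + 62.644087 = 90.603732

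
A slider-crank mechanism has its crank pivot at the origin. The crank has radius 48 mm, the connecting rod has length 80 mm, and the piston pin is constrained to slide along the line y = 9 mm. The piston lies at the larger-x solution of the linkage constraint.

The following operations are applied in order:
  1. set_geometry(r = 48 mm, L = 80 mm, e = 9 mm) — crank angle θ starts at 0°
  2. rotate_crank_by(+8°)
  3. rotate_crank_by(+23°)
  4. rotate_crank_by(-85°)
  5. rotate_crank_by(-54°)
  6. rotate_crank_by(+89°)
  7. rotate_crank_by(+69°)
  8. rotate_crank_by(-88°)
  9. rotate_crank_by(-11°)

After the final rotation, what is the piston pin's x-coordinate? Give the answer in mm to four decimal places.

97.4803

set_geometry: r = 48 mm, L = 80 mm, e = 9 mm; θ ← 0°
rotate_crank_by(+8°): θ ← 0° +8° = 8°
rotate_crank_by(+23°): θ ← 8° +23° = 31°
rotate_crank_by(-85°): θ ← 31° -85° = -54°
rotate_crank_by(-54°): θ ← -54° -54° = -108°
rotate_crank_by(+89°): θ ← -108° +89° = -19°
rotate_crank_by(+69°): θ ← -19° +69° = 50°
rotate_crank_by(-88°): θ ← 50° -88° = -38°
rotate_crank_by(-11°): θ ← -38° -11° = -49°
crank pin P = (r cos θ, r sin θ) = (31.490833, -36.226060)
h = r sin θ − e = -36.226060 − 9 = -45.226060
x = r cos θ + √(L² − h²) = 31.490833 + √(6400.0 − 2045.3965) = 31.490833 + 65.989420 = 97.480253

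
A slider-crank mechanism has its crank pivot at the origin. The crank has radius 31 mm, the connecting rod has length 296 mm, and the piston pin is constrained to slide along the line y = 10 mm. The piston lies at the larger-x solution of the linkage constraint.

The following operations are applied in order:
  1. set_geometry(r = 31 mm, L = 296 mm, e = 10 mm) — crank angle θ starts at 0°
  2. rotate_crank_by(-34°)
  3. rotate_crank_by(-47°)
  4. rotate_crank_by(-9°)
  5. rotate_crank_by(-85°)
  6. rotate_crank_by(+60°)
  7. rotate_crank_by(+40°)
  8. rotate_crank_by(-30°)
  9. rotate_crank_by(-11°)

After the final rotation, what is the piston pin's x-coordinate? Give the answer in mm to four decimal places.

279.9789

set_geometry: r = 31 mm, L = 296 mm, e = 10 mm; θ ← 0°
rotate_crank_by(-34°): θ ← 0° -34° = -34°
rotate_crank_by(-47°): θ ← -34° -47° = -81°
rotate_crank_by(-9°): θ ← -81° -9° = -90°
rotate_crank_by(-85°): θ ← -90° -85° = -175°
rotate_crank_by(+60°): θ ← -175° +60° = -115°
rotate_crank_by(+40°): θ ← -115° +40° = -75°
rotate_crank_by(-30°): θ ← -75° -30° = -105°
rotate_crank_by(-11°): θ ← -105° -11° = -116°
crank pin P = (r cos θ, r sin θ) = (-13.589506, -27.862615)
h = r sin θ − e = -27.862615 − 10 = -37.862615
x = r cos θ + √(L² − h²) = -13.589506 + √(87616.0 − 1433.5776) = -13.589506 + 293.568429 = 279.978923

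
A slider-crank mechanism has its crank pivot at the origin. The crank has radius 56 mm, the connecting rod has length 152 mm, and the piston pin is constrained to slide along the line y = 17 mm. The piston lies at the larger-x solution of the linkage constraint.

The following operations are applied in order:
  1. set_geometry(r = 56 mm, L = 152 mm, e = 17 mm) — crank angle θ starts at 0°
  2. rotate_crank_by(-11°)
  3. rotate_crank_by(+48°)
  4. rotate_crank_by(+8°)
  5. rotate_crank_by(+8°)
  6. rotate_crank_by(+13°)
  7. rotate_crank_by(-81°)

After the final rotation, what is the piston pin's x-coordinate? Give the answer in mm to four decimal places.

202.7933

set_geometry: r = 56 mm, L = 152 mm, e = 17 mm; θ ← 0°
rotate_crank_by(-11°): θ ← 0° -11° = -11°
rotate_crank_by(+48°): θ ← -11° +48° = 37°
rotate_crank_by(+8°): θ ← 37° +8° = 45°
rotate_crank_by(+8°): θ ← 45° +8° = 53°
rotate_crank_by(+13°): θ ← 53° +13° = 66°
rotate_crank_by(-81°): θ ← 66° -81° = -15°
crank pin P = (r cos θ, r sin θ) = (54.091846, -14.493867)
h = r sin θ − e = -14.493867 − 17 = -31.493867
x = r cos θ + √(L² − h²) = 54.091846 + √(23104.0 − 991.8636) = 54.091846 + 148.701501 = 202.793347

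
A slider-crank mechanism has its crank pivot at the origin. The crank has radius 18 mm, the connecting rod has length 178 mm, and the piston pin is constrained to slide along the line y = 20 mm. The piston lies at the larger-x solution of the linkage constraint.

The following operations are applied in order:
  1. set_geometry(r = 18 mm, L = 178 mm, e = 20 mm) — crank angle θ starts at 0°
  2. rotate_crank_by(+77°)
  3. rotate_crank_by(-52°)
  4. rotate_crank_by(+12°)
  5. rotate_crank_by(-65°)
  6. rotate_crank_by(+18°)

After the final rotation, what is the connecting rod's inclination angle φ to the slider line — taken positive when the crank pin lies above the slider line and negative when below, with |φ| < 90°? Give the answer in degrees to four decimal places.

-7.4649

set_geometry: r = 18 mm, L = 178 mm, e = 20 mm; θ ← 0°
rotate_crank_by(+77°): θ ← 0° +77° = 77°
rotate_crank_by(-52°): θ ← 77° -52° = 25°
rotate_crank_by(+12°): θ ← 25° +12° = 37°
rotate_crank_by(-65°): θ ← 37° -65° = -28°
rotate_crank_by(+18°): θ ← -28° +18° = -10°
crank pin P = (r cos θ, r sin θ) = (17.726540, -3.125667)
h = r sin θ − e = -3.125667 − 20 = -23.125667
sin φ = h / L = -23.125667 / 178 = -0.12991948
φ = arcsin(-0.12991948) = -7.464939°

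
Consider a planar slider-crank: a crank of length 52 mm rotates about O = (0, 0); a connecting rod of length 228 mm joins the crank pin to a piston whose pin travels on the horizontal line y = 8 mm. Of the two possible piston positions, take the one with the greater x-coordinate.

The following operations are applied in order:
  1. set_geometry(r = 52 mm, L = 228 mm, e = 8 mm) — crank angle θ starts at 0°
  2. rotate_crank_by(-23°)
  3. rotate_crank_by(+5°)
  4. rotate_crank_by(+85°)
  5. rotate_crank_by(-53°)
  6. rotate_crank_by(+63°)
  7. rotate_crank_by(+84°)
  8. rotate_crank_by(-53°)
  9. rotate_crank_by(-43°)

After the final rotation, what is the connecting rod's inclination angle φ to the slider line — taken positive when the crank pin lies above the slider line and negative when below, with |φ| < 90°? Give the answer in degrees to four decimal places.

9.8817

set_geometry: r = 52 mm, L = 228 mm, e = 8 mm; θ ← 0°
rotate_crank_by(-23°): θ ← 0° -23° = -23°
rotate_crank_by(+5°): θ ← -23° +5° = -18°
rotate_crank_by(+85°): θ ← -18° +85° = 67°
rotate_crank_by(-53°): θ ← 67° -53° = 14°
rotate_crank_by(+63°): θ ← 14° +63° = 77°
rotate_crank_by(+84°): θ ← 77° +84° = 161°
rotate_crank_by(-53°): θ ← 161° -53° = 108°
rotate_crank_by(-43°): θ ← 108° -43° = 65°
crank pin P = (r cos θ, r sin θ) = (21.976150, 47.128005)
h = r sin θ − e = 47.128005 − 8 = 39.128005
sin φ = h / L = 39.128005 / 228 = 0.17161406
φ = arcsin(0.17161406) = 9.881677°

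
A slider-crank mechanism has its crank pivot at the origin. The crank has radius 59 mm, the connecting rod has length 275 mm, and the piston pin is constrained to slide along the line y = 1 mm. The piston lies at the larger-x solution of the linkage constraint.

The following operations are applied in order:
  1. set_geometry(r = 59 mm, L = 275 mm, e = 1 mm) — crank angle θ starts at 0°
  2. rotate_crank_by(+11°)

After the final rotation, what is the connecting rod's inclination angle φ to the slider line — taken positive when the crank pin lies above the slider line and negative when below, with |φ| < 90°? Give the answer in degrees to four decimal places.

set_geometry: r = 59 mm, L = 275 mm, e = 1 mm; θ ← 0°
rotate_crank_by(+11°): θ ← 0° +11° = 11°
crank pin P = (r cos θ, r sin θ) = (57.916004, 11.257731)
h = r sin θ − e = 11.257731 − 1 = 10.257731
sin φ = h / L = 10.257731 / 275 = 0.03730084
φ = arcsin(0.03730084) = 2.137677°

2.1377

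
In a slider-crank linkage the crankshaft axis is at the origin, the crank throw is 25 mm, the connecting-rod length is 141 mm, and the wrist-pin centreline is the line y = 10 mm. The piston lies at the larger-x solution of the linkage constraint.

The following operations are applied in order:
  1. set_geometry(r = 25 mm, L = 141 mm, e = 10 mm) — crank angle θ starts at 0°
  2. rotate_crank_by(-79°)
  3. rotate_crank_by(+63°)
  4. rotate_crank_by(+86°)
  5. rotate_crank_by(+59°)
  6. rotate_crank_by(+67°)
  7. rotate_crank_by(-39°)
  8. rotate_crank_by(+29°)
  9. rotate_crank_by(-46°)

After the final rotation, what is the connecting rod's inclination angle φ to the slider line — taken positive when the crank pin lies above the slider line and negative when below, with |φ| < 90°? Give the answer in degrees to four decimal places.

set_geometry: r = 25 mm, L = 141 mm, e = 10 mm; θ ← 0°
rotate_crank_by(-79°): θ ← 0° -79° = -79°
rotate_crank_by(+63°): θ ← -79° +63° = -16°
rotate_crank_by(+86°): θ ← -16° +86° = 70°
rotate_crank_by(+59°): θ ← 70° +59° = 129°
rotate_crank_by(+67°): θ ← 129° +67° = 196°
rotate_crank_by(-39°): θ ← 196° -39° = 157°
rotate_crank_by(+29°): θ ← 157° +29° = 186°
rotate_crank_by(-46°): θ ← 186° -46° = 140°
crank pin P = (r cos θ, r sin θ) = (-19.151111, 16.069690)
h = r sin θ − e = 16.069690 − 10 = 6.069690
sin φ = h / L = 6.069690 / 141 = 0.04304745
φ = arcsin(0.04304745) = 2.467200°

2.4672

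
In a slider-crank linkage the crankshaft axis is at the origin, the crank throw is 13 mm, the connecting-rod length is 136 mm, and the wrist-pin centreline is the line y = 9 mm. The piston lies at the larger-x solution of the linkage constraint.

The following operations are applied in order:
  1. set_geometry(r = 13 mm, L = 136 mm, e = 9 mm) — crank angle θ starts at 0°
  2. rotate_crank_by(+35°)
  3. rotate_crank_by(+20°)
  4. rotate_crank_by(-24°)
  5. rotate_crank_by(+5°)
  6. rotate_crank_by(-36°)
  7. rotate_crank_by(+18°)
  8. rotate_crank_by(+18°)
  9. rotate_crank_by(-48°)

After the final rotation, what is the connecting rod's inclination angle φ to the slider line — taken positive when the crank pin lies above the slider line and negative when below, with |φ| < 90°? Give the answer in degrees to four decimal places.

-4.9364

set_geometry: r = 13 mm, L = 136 mm, e = 9 mm; θ ← 0°
rotate_crank_by(+35°): θ ← 0° +35° = 35°
rotate_crank_by(+20°): θ ← 35° +20° = 55°
rotate_crank_by(-24°): θ ← 55° -24° = 31°
rotate_crank_by(+5°): θ ← 31° +5° = 36°
rotate_crank_by(-36°): θ ← 36° -36° = 0°
rotate_crank_by(+18°): θ ← 0° +18° = 18°
rotate_crank_by(+18°): θ ← 18° +18° = 36°
rotate_crank_by(-48°): θ ← 36° -48° = -12°
crank pin P = (r cos θ, r sin θ) = (12.715919, -2.702852)
h = r sin θ − e = -2.702852 − 9 = -11.702852
sin φ = h / L = -11.702852 / 136 = -0.08605038
φ = arcsin(-0.08605038) = -4.936429°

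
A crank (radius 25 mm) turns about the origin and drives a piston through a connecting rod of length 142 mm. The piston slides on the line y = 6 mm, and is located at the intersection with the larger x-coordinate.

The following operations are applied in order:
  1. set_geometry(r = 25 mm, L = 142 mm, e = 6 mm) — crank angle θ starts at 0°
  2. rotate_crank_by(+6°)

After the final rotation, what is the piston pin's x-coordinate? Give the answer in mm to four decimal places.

166.8227

set_geometry: r = 25 mm, L = 142 mm, e = 6 mm; θ ← 0°
rotate_crank_by(+6°): θ ← 0° +6° = 6°
crank pin P = (r cos θ, r sin θ) = (24.863047, 2.613212)
h = r sin θ − e = 2.613212 − 6 = -3.386788
x = r cos θ + √(L² − h²) = 24.863047 + √(20164.0 − 11.4703) = 24.863047 + 141.959606 = 166.822653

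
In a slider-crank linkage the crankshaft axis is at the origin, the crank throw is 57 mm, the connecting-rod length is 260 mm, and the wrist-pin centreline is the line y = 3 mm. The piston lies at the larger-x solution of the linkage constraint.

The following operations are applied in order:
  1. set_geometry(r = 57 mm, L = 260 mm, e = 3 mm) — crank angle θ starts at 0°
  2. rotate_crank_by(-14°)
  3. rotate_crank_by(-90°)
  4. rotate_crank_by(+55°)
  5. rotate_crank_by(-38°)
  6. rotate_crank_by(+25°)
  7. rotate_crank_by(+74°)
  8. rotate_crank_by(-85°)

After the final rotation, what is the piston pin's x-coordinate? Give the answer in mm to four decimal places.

set_geometry: r = 57 mm, L = 260 mm, e = 3 mm; θ ← 0°
rotate_crank_by(-14°): θ ← 0° -14° = -14°
rotate_crank_by(-90°): θ ← -14° -90° = -104°
rotate_crank_by(+55°): θ ← -104° +55° = -49°
rotate_crank_by(-38°): θ ← -49° -38° = -87°
rotate_crank_by(+25°): θ ← -87° +25° = -62°
rotate_crank_by(+74°): θ ← -62° +74° = 12°
rotate_crank_by(-85°): θ ← 12° -85° = -73°
crank pin P = (r cos θ, r sin θ) = (16.665187, -54.509371)
h = r sin θ − e = -54.509371 − 3 = -57.509371
x = r cos θ + √(L² − h²) = 16.665187 + √(67600.0 − 3307.3278) = 16.665187 + 253.559997 = 270.225184

270.2252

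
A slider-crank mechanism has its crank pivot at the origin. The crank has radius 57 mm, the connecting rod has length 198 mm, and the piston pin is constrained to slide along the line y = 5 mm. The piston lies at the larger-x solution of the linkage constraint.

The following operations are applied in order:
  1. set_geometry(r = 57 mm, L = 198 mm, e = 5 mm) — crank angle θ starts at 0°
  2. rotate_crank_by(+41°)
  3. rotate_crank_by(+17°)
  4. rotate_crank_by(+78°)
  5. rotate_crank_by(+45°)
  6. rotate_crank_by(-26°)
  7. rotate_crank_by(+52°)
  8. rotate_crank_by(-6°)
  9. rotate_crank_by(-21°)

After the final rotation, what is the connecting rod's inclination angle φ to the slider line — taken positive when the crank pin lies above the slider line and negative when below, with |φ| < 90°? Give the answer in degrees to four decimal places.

-1.4470

set_geometry: r = 57 mm, L = 198 mm, e = 5 mm; θ ← 0°
rotate_crank_by(+41°): θ ← 0° +41° = 41°
rotate_crank_by(+17°): θ ← 41° +17° = 58°
rotate_crank_by(+78°): θ ← 58° +78° = 136°
rotate_crank_by(+45°): θ ← 136° +45° = 181°
rotate_crank_by(-26°): θ ← 181° -26° = 155°
rotate_crank_by(+52°): θ ← 155° +52° = 207°
rotate_crank_by(-6°): θ ← 207° -6° = 201°
rotate_crank_by(-21°): θ ← 201° -21° = 180°
crank pin P = (r cos θ, r sin θ) = (-57.000000, 0.000000)
h = r sin θ − e = 0.000000 − 5 = -5.000000
sin φ = h / L = -5.000000 / 198 = -0.02525253
φ = arcsin(-0.02525253) = -1.447017°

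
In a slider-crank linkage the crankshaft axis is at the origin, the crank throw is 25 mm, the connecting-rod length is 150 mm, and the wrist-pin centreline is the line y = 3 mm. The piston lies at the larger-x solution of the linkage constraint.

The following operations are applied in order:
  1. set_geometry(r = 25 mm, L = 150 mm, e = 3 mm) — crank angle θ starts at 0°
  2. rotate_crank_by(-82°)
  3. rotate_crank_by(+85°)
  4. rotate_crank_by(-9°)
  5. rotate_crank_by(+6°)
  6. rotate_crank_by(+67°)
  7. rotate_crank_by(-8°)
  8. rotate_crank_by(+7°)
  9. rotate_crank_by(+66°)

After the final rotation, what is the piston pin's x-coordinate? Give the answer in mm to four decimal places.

set_geometry: r = 25 mm, L = 150 mm, e = 3 mm; θ ← 0°
rotate_crank_by(-82°): θ ← 0° -82° = -82°
rotate_crank_by(+85°): θ ← -82° +85° = 3°
rotate_crank_by(-9°): θ ← 3° -9° = -6°
rotate_crank_by(+6°): θ ← -6° +6° = 0°
rotate_crank_by(+67°): θ ← 0° +67° = 67°
rotate_crank_by(-8°): θ ← 67° -8° = 59°
rotate_crank_by(+7°): θ ← 59° +7° = 66°
rotate_crank_by(+66°): θ ← 66° +66° = 132°
crank pin P = (r cos θ, r sin θ) = (-16.728265, 18.578621)
h = r sin θ − e = 18.578621 − 3 = 15.578621
x = r cos θ + √(L² − h²) = -16.728265 + √(22500.0 − 242.6934) = -16.728265 + 149.188829 = 132.460563

132.4606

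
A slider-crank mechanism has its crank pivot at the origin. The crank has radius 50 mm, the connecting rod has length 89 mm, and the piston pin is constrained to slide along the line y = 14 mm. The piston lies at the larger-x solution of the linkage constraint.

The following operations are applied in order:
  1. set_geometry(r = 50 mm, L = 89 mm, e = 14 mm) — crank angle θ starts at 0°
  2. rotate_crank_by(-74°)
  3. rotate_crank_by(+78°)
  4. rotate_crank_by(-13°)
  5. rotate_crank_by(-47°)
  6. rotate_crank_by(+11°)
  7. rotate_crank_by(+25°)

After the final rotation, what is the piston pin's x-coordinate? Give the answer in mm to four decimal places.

set_geometry: r = 50 mm, L = 89 mm, e = 14 mm; θ ← 0°
rotate_crank_by(-74°): θ ← 0° -74° = -74°
rotate_crank_by(+78°): θ ← -74° +78° = 4°
rotate_crank_by(-13°): θ ← 4° -13° = -9°
rotate_crank_by(-47°): θ ← -9° -47° = -56°
rotate_crank_by(+11°): θ ← -56° +11° = -45°
rotate_crank_by(+25°): θ ← -45° +25° = -20°
crank pin P = (r cos θ, r sin θ) = (46.984631, -17.101007)
h = r sin θ − e = -17.101007 − 14 = -31.101007
x = r cos θ + √(L² − h²) = 46.984631 + √(7921.0 − 967.2726) = 46.984631 + 83.389012 = 130.373643

130.3736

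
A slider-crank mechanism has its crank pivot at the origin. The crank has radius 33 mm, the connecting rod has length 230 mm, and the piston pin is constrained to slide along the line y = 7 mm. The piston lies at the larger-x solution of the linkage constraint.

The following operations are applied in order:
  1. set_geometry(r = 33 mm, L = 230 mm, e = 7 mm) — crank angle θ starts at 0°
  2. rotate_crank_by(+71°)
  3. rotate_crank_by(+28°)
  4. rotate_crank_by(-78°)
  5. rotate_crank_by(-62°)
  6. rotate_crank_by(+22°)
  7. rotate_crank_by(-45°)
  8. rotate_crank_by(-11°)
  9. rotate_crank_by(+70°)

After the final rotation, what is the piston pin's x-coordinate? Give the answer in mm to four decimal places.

set_geometry: r = 33 mm, L = 230 mm, e = 7 mm; θ ← 0°
rotate_crank_by(+71°): θ ← 0° +71° = 71°
rotate_crank_by(+28°): θ ← 71° +28° = 99°
rotate_crank_by(-78°): θ ← 99° -78° = 21°
rotate_crank_by(-62°): θ ← 21° -62° = -41°
rotate_crank_by(+22°): θ ← -41° +22° = -19°
rotate_crank_by(-45°): θ ← -19° -45° = -64°
rotate_crank_by(-11°): θ ← -64° -11° = -75°
rotate_crank_by(+70°): θ ← -75° +70° = -5°
crank pin P = (r cos θ, r sin θ) = (32.874425, -2.876140)
h = r sin θ − e = -2.876140 − 7 = -9.876140
x = r cos θ + √(L² − h²) = 32.874425 + √(52900.0 − 97.5381) = 32.874425 + 229.787863 = 262.662288

262.6623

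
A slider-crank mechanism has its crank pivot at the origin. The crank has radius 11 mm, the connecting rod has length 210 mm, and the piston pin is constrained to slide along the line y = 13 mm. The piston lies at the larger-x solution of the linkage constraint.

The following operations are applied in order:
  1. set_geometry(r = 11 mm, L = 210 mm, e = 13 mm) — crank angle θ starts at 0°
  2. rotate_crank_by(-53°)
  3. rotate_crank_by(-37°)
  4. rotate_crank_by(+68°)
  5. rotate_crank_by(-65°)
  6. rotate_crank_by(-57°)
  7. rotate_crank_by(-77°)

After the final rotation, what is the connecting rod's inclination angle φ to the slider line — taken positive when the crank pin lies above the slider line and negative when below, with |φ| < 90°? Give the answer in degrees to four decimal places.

set_geometry: r = 11 mm, L = 210 mm, e = 13 mm; θ ← 0°
rotate_crank_by(-53°): θ ← 0° -53° = -53°
rotate_crank_by(-37°): θ ← -53° -37° = -90°
rotate_crank_by(+68°): θ ← -90° +68° = -22°
rotate_crank_by(-65°): θ ← -22° -65° = -87°
rotate_crank_by(-57°): θ ← -87° -57° = -144°
rotate_crank_by(-77°): θ ← -144° -77° = -221°
crank pin P = (r cos θ, r sin θ) = (-8.301805, 7.216649)
h = r sin θ − e = 7.216649 − 13 = -5.783351
sin φ = h / L = -5.783351 / 210 = -0.02753977
φ = arcsin(-0.02753977) = -1.578112°

-1.5781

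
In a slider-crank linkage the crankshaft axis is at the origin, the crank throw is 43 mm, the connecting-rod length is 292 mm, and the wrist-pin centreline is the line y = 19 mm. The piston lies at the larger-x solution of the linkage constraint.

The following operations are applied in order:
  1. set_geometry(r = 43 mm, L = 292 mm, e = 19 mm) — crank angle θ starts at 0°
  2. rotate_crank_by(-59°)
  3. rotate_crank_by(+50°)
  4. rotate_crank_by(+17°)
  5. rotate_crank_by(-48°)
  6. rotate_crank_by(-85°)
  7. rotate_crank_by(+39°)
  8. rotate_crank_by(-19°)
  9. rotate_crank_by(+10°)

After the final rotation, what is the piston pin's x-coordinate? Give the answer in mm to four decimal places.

281.6297

set_geometry: r = 43 mm, L = 292 mm, e = 19 mm; θ ← 0°
rotate_crank_by(-59°): θ ← 0° -59° = -59°
rotate_crank_by(+50°): θ ← -59° +50° = -9°
rotate_crank_by(+17°): θ ← -9° +17° = 8°
rotate_crank_by(-48°): θ ← 8° -48° = -40°
rotate_crank_by(-85°): θ ← -40° -85° = -125°
rotate_crank_by(+39°): θ ← -125° +39° = -86°
rotate_crank_by(-19°): θ ← -86° -19° = -105°
rotate_crank_by(+10°): θ ← -105° +10° = -95°
crank pin P = (r cos θ, r sin θ) = (-3.747697, -42.836372)
h = r sin θ − e = -42.836372 − 19 = -61.836372
x = r cos θ + √(L² − h²) = -3.747697 + √(85264.0 − 3823.7369) = -3.747697 + 285.377405 = 281.629708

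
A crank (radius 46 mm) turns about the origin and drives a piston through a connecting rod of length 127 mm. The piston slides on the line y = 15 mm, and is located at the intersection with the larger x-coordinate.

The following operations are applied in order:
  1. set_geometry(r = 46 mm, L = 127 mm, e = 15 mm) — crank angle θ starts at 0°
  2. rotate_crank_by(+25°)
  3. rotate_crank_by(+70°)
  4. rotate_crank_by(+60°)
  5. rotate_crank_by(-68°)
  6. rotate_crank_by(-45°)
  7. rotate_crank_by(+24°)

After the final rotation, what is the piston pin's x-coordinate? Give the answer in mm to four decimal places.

142.8016

set_geometry: r = 46 mm, L = 127 mm, e = 15 mm; θ ← 0°
rotate_crank_by(+25°): θ ← 0° +25° = 25°
rotate_crank_by(+70°): θ ← 25° +70° = 95°
rotate_crank_by(+60°): θ ← 95° +60° = 155°
rotate_crank_by(-68°): θ ← 155° -68° = 87°
rotate_crank_by(-45°): θ ← 87° -45° = 42°
rotate_crank_by(+24°): θ ← 42° +24° = 66°
crank pin P = (r cos θ, r sin θ) = (18.709886, 42.023091)
h = r sin θ − e = 42.023091 − 15 = 27.023091
x = r cos θ + √(L² − h²) = 18.709886 + √(16129.0 − 730.2474) = 18.709886 + 124.091710 = 142.801596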